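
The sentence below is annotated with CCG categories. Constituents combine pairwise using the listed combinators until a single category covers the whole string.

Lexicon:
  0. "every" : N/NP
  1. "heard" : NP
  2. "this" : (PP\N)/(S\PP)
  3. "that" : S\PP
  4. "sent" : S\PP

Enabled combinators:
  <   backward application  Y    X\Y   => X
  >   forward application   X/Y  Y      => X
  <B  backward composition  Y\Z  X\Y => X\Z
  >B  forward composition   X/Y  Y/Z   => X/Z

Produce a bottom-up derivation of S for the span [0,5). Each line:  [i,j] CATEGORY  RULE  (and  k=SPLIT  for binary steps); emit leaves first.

[0,1] N/NP  lex  "every"
[1,2] NP  lex  "heard"
[0,2] N  >  k=1
[2,3] (PP\N)/(S\PP)  lex  "this"
[3,4] S\PP  lex  "that"
[2,4] PP\N  >  k=3
[0,4] PP  <  k=2
[4,5] S\PP  lex  "sent"
[0,5] S  <  k=4

[0,5] S   <
  [0,4] PP   <
    [0,2] N   >
      [0,1] "every" : N/NP
      [1,2] "heard" : NP
    [2,4] PP\N   >
      [2,3] "this" : (PP\N)/(S\PP)
      [3,4] "that" : S\PP
  [4,5] "sent" : S\PP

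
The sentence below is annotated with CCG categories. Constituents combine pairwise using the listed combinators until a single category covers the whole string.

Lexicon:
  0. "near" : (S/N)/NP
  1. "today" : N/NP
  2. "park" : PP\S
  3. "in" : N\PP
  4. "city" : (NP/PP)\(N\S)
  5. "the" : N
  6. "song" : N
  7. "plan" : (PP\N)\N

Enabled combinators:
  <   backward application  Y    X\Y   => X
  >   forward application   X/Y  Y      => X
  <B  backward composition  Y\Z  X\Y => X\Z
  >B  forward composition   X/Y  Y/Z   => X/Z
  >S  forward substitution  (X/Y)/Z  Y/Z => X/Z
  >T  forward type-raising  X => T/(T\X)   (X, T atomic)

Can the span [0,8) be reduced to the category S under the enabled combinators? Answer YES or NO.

[0,8] S   >
  [0,2] S/NP   >S
    [0,1] "near" : (S/N)/NP
    [1,2] "today" : N/NP
  [2,8] NP   >
    [2,5] NP/PP   <
      [2,4] N\S   <B
        [2,3] "park" : PP\S
        [3,4] "in" : N\PP
      [4,5] "city" : (NP/PP)\(N\S)
    [5,8] PP   >
      [5,6] PP/(PP\N)   >T
        [5,6] "the" : N
      [6,8] PP\N   <
        [6,7] "song" : N
        [7,8] "plan" : (PP\N)\N

YES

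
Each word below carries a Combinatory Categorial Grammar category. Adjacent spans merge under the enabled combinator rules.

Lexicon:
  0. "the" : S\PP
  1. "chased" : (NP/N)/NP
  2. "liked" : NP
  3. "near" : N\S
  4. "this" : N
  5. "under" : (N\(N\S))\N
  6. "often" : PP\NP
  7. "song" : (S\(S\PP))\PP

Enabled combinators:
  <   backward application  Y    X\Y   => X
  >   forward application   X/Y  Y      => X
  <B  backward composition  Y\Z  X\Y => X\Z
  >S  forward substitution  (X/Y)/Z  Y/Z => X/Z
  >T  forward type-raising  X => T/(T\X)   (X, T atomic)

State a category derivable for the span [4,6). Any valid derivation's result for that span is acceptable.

N\(N\S)

[0,8] S   <
  [0,1] "the" : S\PP
  [1,8] S\(S\PP)   <
    [1,7] PP   <
      [1,6] NP   >
        [1,3] NP/N   >
          [1,2] "chased" : (NP/N)/NP
          [2,3] "liked" : NP
        [3,6] N   <
          [3,4] "near" : N\S
          [4,6] N\(N\S)   <
            [4,5] "this" : N
            [5,6] "under" : (N\(N\S))\N
      [6,7] "often" : PP\NP
    [7,8] "song" : (S\(S\PP))\PP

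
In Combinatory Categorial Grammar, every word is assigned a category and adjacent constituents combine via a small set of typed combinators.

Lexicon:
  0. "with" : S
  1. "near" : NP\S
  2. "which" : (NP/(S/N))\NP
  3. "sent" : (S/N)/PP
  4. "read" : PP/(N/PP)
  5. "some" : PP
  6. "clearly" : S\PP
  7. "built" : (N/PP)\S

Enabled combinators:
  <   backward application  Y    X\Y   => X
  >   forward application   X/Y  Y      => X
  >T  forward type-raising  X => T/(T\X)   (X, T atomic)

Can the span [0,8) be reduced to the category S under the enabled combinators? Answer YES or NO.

S NP\S (NP/(S/N))\NP (S/N)/PP PP/(N/PP) PP S\PP (N/PP)\S
CKY chart[0,8] = {N/(N\NP), NP, NP/(NP\NP), PP/(PP\NP), S/(S\NP)}; S ∉ chart

NO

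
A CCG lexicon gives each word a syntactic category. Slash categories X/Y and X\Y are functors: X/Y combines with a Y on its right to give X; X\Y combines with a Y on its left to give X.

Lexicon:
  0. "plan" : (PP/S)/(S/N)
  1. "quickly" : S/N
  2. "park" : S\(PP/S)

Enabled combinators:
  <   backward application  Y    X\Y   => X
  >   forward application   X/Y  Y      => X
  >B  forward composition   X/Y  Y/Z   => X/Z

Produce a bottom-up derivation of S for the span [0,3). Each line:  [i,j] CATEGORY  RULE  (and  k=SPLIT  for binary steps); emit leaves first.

[0,1] (PP/S)/(S/N)  lex  "plan"
[1,2] S/N  lex  "quickly"
[0,2] PP/S  >  k=1
[2,3] S\(PP/S)  lex  "park"
[0,3] S  <  k=2

[0,3] S   <
  [0,2] PP/S   >
    [0,1] "plan" : (PP/S)/(S/N)
    [1,2] "quickly" : S/N
  [2,3] "park" : S\(PP/S)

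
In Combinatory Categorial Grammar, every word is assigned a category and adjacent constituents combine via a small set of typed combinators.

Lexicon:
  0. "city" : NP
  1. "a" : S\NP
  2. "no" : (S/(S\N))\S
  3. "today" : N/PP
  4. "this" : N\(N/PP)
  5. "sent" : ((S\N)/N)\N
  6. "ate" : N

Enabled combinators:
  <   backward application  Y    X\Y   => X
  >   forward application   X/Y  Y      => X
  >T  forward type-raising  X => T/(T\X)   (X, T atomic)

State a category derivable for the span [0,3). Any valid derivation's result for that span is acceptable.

S/(S\N)

[0,7] S   >
  [0,3] S/(S\N)   <
    [0,2] S   >
      [0,1] S/(S\NP)   >T
        [0,1] "city" : NP
      [1,2] "a" : S\NP
    [2,3] "no" : (S/(S\N))\S
  [3,7] S\N   >
    [3,6] (S\N)/N   <
      [3,5] N   <
        [3,4] "today" : N/PP
        [4,5] "this" : N\(N/PP)
      [5,6] "sent" : ((S\N)/N)\N
    [6,7] "ate" : N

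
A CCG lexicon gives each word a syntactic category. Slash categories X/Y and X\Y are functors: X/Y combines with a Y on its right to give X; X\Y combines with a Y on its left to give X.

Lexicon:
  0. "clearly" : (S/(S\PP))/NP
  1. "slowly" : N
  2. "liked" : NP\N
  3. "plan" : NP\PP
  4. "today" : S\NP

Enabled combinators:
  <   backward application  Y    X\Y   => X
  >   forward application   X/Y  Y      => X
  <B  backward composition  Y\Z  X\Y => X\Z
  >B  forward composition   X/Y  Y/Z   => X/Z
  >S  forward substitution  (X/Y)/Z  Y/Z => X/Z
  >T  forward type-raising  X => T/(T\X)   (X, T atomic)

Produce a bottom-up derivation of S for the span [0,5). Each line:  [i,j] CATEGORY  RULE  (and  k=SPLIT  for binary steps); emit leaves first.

[0,5] S   >
  [0,3] S/(S\PP)   >
    [0,1] "clearly" : (S/(S\PP))/NP
    [1,3] NP   <
      [1,2] "slowly" : N
      [2,3] "liked" : NP\N
  [3,5] S\PP   <B
    [3,4] "plan" : NP\PP
    [4,5] "today" : S\NP

[0,1] (S/(S\PP))/NP  lex  "clearly"
[1,2] N  lex  "slowly"
[2,3] NP\N  lex  "liked"
[1,3] NP  <  k=2
[0,3] S/(S\PP)  >  k=1
[3,4] NP\PP  lex  "plan"
[4,5] S\NP  lex  "today"
[3,5] S\PP  <B  k=4
[0,5] S  >  k=3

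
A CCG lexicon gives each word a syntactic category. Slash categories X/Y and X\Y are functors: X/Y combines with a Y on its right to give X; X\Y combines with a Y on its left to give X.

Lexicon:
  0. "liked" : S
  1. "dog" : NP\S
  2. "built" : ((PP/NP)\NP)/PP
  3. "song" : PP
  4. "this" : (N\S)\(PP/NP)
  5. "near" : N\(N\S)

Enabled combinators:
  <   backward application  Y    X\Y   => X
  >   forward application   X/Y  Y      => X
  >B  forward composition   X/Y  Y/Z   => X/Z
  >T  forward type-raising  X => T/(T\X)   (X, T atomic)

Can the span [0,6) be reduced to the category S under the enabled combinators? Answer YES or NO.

S NP\S ((PP/NP)\NP)/PP PP (N\S)\(PP/NP) N\(N\S)
CKY chart[0,6] = {N, N/(N\N), NP/(NP\N), PP/(PP\N), S/(S\N)}; S ∉ chart

NO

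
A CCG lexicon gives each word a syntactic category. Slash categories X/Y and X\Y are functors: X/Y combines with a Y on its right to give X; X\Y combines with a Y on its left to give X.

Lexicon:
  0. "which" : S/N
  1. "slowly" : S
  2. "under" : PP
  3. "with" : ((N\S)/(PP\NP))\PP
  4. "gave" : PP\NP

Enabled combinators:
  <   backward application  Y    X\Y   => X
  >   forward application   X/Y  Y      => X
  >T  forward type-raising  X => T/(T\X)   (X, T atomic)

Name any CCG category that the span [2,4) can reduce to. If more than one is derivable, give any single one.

[0,5] S   >
  [0,1] "which" : S/N
  [1,5] N   <
    [1,2] "slowly" : S
    [2,5] N\S   >
      [2,4] (N\S)/(PP\NP)   <
        [2,3] "under" : PP
        [3,4] "with" : ((N\S)/(PP\NP))\PP
      [4,5] "gave" : PP\NP

(N\S)/(PP\NP)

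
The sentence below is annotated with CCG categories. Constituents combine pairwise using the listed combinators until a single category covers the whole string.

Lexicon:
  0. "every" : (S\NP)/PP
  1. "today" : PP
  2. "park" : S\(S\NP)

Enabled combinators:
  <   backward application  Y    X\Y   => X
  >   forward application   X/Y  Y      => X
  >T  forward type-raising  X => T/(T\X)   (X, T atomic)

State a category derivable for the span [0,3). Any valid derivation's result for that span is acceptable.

[0,3] S   <
  [0,2] S\NP   >
    [0,1] "every" : (S\NP)/PP
    [1,2] "today" : PP
  [2,3] "park" : S\(S\NP)

S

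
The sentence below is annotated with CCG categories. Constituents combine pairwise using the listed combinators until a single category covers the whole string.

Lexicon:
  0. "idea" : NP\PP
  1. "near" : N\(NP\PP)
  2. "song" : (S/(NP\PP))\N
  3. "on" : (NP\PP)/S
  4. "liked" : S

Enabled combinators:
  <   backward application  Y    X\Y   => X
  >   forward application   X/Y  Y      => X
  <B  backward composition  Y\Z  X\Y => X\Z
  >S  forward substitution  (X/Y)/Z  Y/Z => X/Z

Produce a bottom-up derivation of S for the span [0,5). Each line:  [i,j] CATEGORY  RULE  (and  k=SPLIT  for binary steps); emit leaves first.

[0,5] S   >
  [0,3] S/(NP\PP)   <
    [0,2] N   <
      [0,1] "idea" : NP\PP
      [1,2] "near" : N\(NP\PP)
    [2,3] "song" : (S/(NP\PP))\N
  [3,5] NP\PP   >
    [3,4] "on" : (NP\PP)/S
    [4,5] "liked" : S

[0,1] NP\PP  lex  "idea"
[1,2] N\(NP\PP)  lex  "near"
[0,2] N  <  k=1
[2,3] (S/(NP\PP))\N  lex  "song"
[0,3] S/(NP\PP)  <  k=2
[3,4] (NP\PP)/S  lex  "on"
[4,5] S  lex  "liked"
[3,5] NP\PP  >  k=4
[0,5] S  >  k=3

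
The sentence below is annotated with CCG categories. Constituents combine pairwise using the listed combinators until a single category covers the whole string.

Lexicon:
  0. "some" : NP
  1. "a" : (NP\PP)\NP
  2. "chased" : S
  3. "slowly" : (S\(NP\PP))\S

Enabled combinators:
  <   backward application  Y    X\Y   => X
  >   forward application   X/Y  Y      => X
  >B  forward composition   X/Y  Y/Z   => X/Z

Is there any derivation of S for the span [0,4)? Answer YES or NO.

YES

[0,4] S   <
  [0,2] NP\PP   <
    [0,1] "some" : NP
    [1,2] "a" : (NP\PP)\NP
  [2,4] S\(NP\PP)   <
    [2,3] "chased" : S
    [3,4] "slowly" : (S\(NP\PP))\S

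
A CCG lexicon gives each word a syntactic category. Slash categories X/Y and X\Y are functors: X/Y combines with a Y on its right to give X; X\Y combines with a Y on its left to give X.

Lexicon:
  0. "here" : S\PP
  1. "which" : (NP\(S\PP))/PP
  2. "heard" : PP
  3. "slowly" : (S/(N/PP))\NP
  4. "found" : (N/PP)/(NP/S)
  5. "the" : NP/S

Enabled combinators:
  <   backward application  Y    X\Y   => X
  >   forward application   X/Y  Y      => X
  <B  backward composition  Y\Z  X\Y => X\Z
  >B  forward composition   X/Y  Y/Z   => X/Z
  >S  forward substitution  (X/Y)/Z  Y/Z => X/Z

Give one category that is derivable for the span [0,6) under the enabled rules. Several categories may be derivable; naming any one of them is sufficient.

[0,6] S   >
  [0,4] S/(N/PP)   <
    [0,3] NP   <
      [0,1] "here" : S\PP
      [1,3] NP\(S\PP)   >
        [1,2] "which" : (NP\(S\PP))/PP
        [2,3] "heard" : PP
    [3,4] "slowly" : (S/(N/PP))\NP
  [4,6] N/PP   >
    [4,5] "found" : (N/PP)/(NP/S)
    [5,6] "the" : NP/S

S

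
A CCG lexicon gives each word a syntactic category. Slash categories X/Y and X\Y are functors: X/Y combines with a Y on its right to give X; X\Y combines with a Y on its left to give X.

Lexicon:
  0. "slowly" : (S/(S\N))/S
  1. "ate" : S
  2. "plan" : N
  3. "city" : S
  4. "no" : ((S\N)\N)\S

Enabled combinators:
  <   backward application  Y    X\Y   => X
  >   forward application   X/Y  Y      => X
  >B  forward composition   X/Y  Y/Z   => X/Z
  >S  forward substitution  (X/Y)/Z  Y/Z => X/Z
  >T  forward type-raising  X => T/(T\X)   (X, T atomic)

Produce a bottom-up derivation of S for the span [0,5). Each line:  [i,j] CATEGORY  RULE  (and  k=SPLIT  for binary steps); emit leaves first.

[0,5] S   >
  [0,2] S/(S\N)   >
    [0,1] "slowly" : (S/(S\N))/S
    [1,2] "ate" : S
  [2,5] S\N   <
    [2,3] "plan" : N
    [3,5] (S\N)\N   <
      [3,4] "city" : S
      [4,5] "no" : ((S\N)\N)\S

[0,1] (S/(S\N))/S  lex  "slowly"
[1,2] S  lex  "ate"
[0,2] S/(S\N)  >  k=1
[2,3] N  lex  "plan"
[3,4] S  lex  "city"
[4,5] ((S\N)\N)\S  lex  "no"
[3,5] (S\N)\N  <  k=4
[2,5] S\N  <  k=3
[0,5] S  >  k=2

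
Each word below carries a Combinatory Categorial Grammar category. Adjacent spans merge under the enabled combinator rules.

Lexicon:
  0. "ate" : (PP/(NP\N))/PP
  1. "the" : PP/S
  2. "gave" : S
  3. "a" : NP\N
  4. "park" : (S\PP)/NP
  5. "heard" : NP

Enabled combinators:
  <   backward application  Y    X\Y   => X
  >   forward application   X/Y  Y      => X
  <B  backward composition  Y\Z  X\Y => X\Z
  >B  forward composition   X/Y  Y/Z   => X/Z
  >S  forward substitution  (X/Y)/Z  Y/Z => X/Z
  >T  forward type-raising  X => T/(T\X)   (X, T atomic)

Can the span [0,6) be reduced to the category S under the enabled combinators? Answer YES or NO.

YES

[0,6] S   <
  [0,4] PP   >
    [0,3] PP/(NP\N)   >
      [0,1] "ate" : (PP/(NP\N))/PP
      [1,3] PP   >
        [1,2] "the" : PP/S
        [2,3] "gave" : S
    [3,4] "a" : NP\N
  [4,6] S\PP   >
    [4,5] "park" : (S\PP)/NP
    [5,6] "heard" : NP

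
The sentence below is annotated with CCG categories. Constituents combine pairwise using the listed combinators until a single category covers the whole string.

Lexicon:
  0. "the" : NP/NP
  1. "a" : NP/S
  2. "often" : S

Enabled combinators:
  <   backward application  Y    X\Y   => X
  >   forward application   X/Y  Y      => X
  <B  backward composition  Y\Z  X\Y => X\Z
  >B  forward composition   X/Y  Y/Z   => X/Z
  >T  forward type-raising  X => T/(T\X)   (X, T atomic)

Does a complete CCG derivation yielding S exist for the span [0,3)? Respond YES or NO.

NO

NP/NP NP/S S
CKY chart[0,3] = {N/(N\NP), NP, NP/(NP\NP), NP/(S\S), PP/(PP\NP), S/(S\NP)}; S ∉ chart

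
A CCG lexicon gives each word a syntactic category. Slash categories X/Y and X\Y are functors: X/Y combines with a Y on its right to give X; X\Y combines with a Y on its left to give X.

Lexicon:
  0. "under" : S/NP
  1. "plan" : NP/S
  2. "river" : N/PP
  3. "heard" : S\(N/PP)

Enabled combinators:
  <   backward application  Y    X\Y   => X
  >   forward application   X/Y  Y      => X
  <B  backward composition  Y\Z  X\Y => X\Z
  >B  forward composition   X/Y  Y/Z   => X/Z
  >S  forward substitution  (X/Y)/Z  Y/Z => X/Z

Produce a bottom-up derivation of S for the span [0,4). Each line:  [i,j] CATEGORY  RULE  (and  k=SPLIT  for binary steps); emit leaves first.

[0,1] S/NP  lex  "under"
[1,2] NP/S  lex  "plan"
[2,3] N/PP  lex  "river"
[3,4] S\(N/PP)  lex  "heard"
[2,4] S  <  k=3
[1,4] NP  >  k=2
[0,4] S  >  k=1

[0,4] S   >
  [0,1] "under" : S/NP
  [1,4] NP   >
    [1,2] "plan" : NP/S
    [2,4] S   <
      [2,3] "river" : N/PP
      [3,4] "heard" : S\(N/PP)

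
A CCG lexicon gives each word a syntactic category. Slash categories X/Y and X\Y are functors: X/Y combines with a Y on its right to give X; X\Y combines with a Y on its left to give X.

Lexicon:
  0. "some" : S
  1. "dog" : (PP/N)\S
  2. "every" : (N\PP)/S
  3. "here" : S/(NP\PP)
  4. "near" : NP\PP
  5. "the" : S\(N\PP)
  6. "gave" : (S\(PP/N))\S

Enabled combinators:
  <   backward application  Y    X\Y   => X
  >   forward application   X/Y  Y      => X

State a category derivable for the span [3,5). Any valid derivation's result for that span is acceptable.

S

[0,7] S   <
  [0,2] PP/N   <
    [0,1] "some" : S
    [1,2] "dog" : (PP/N)\S
  [2,7] S\(PP/N)   <
    [2,6] S   <
      [2,5] N\PP   >
        [2,3] "every" : (N\PP)/S
        [3,5] S   >
          [3,4] "here" : S/(NP\PP)
          [4,5] "near" : NP\PP
      [5,6] "the" : S\(N\PP)
    [6,7] "gave" : (S\(PP/N))\S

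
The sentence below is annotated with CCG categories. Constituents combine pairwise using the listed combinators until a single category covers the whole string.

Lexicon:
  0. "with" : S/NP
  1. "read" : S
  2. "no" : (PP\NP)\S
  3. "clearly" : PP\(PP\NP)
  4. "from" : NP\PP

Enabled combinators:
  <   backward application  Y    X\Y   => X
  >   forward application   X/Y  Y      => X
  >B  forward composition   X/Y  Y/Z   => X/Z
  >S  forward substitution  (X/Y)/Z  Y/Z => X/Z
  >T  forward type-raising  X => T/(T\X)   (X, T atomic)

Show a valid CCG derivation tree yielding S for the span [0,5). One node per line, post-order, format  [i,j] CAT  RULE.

[0,1] S/NP  lex  "with"
[1,2] S  lex  "read"
[2,3] (PP\NP)\S  lex  "no"
[1,3] PP\NP  <  k=2
[3,4] PP\(PP\NP)  lex  "clearly"
[1,4] PP  <  k=3
[4,5] NP\PP  lex  "from"
[1,5] NP  <  k=4
[0,5] S  >  k=1

[0,5] S   >
  [0,1] "with" : S/NP
  [1,5] NP   <
    [1,4] PP   <
      [1,3] PP\NP   <
        [1,2] "read" : S
        [2,3] "no" : (PP\NP)\S
      [3,4] "clearly" : PP\(PP\NP)
    [4,5] "from" : NP\PP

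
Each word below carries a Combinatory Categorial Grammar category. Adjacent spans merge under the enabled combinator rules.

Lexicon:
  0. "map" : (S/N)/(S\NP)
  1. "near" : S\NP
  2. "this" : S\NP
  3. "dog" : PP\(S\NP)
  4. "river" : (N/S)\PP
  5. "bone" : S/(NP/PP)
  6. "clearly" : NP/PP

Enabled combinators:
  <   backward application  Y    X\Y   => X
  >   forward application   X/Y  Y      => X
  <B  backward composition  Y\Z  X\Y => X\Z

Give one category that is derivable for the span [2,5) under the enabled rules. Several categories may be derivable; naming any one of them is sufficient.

N/S

[0,7] S   >
  [0,2] S/N   >
    [0,1] "map" : (S/N)/(S\NP)
    [1,2] "near" : S\NP
  [2,7] N   >
    [2,5] N/S   <
      [2,4] PP   <
        [2,3] "this" : S\NP
        [3,4] "dog" : PP\(S\NP)
      [4,5] "river" : (N/S)\PP
    [5,7] S   >
      [5,6] "bone" : S/(NP/PP)
      [6,7] "clearly" : NP/PP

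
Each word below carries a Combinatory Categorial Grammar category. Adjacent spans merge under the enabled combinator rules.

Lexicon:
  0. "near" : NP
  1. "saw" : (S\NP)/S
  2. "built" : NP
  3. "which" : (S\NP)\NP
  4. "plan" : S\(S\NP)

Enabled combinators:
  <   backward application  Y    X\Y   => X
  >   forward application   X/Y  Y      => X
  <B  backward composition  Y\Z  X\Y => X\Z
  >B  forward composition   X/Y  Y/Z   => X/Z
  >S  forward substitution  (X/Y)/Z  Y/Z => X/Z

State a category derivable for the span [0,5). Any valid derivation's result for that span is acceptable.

S

[0,5] S   <
  [0,1] "near" : NP
  [1,5] S\NP   >
    [1,2] "saw" : (S\NP)/S
    [2,5] S   <
      [2,4] S\NP   <
        [2,3] "built" : NP
        [3,4] "which" : (S\NP)\NP
      [4,5] "plan" : S\(S\NP)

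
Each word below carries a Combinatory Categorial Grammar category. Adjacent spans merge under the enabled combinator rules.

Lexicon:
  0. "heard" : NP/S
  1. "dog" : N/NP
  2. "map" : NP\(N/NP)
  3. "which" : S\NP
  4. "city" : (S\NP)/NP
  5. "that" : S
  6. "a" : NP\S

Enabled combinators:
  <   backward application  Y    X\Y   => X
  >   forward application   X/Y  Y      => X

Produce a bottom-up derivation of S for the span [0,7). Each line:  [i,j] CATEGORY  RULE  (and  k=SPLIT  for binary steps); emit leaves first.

[0,7] S   <
  [0,4] NP   >
    [0,1] "heard" : NP/S
    [1,4] S   <
      [1,3] NP   <
        [1,2] "dog" : N/NP
        [2,3] "map" : NP\(N/NP)
      [3,4] "which" : S\NP
  [4,7] S\NP   >
    [4,5] "city" : (S\NP)/NP
    [5,7] NP   <
      [5,6] "that" : S
      [6,7] "a" : NP\S

[0,1] NP/S  lex  "heard"
[1,2] N/NP  lex  "dog"
[2,3] NP\(N/NP)  lex  "map"
[1,3] NP  <  k=2
[3,4] S\NP  lex  "which"
[1,4] S  <  k=3
[0,4] NP  >  k=1
[4,5] (S\NP)/NP  lex  "city"
[5,6] S  lex  "that"
[6,7] NP\S  lex  "a"
[5,7] NP  <  k=6
[4,7] S\NP  >  k=5
[0,7] S  <  k=4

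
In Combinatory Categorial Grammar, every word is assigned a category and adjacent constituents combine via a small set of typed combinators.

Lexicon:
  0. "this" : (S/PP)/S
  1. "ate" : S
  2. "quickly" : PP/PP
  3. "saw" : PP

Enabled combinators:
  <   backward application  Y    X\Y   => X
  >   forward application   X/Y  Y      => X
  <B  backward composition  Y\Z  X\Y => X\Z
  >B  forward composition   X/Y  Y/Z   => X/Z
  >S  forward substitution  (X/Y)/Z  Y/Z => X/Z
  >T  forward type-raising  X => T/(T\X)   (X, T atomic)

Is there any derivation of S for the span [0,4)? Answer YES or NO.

[0,4] S   >
  [0,3] S/PP   >B
    [0,2] S/PP   >
      [0,1] "this" : (S/PP)/S
      [1,2] "ate" : S
    [2,3] "quickly" : PP/PP
  [3,4] "saw" : PP

YES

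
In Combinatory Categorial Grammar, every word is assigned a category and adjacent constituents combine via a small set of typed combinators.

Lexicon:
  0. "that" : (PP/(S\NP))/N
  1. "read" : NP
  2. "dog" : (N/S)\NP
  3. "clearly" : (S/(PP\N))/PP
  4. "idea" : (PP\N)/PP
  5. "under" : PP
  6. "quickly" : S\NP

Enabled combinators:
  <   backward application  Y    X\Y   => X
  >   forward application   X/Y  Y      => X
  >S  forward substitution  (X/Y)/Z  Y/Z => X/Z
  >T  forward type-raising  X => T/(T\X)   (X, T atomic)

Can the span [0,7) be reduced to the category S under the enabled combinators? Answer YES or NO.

NO

(PP/(S\NP))/N NP (N/S)\NP (S/(PP\N))/PP (PP\N)/PP PP S\NP
CKY chart[0,7] = {N/(N\PP), NP/(NP\PP), PP, PP/(PP\PP), S/(S\PP)}; S ∉ chart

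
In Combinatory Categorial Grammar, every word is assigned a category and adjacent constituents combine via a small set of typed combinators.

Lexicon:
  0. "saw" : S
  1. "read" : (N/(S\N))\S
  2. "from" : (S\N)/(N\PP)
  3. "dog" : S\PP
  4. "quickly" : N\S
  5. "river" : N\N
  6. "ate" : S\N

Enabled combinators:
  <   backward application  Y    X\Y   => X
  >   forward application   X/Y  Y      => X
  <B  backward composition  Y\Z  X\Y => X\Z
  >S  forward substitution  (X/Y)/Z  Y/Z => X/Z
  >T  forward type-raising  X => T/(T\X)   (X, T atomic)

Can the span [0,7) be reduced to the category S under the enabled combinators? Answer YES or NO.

YES

[0,7] S   <
  [0,5] N   >
    [0,2] N/(S\N)   <
      [0,1] "saw" : S
      [1,2] "read" : (N/(S\N))\S
    [2,5] S\N   >
      [2,3] "from" : (S\N)/(N\PP)
      [3,5] N\PP   <B
        [3,4] "dog" : S\PP
        [4,5] "quickly" : N\S
  [5,7] S\N   <B
    [5,6] "river" : N\N
    [6,7] "ate" : S\N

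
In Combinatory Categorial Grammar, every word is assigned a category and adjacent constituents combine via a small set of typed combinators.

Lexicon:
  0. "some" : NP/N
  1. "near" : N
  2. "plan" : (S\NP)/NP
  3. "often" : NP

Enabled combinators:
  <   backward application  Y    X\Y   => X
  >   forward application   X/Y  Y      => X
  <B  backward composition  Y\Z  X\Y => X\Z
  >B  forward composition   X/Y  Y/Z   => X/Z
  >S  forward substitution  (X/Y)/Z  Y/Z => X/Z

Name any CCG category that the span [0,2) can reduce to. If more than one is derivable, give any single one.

NP

[0,4] S   <
  [0,2] NP   >
    [0,1] "some" : NP/N
    [1,2] "near" : N
  [2,4] S\NP   >
    [2,3] "plan" : (S\NP)/NP
    [3,4] "often" : NP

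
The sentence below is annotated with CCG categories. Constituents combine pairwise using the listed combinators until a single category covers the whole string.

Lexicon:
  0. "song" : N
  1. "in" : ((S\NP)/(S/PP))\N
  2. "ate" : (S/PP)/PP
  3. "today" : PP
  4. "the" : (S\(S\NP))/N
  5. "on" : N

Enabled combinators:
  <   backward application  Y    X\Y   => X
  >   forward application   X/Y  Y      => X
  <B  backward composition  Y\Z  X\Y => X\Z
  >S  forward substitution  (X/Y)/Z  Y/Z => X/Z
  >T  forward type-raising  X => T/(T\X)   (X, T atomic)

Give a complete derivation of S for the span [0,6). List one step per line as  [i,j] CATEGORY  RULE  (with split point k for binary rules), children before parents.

[0,1] N  lex  "song"
[1,2] ((S\NP)/(S/PP))\N  lex  "in"
[0,2] (S\NP)/(S/PP)  <  k=1
[2,3] (S/PP)/PP  lex  "ate"
[3,4] PP  lex  "today"
[2,4] S/PP  >  k=3
[0,4] S\NP  >  k=2
[4,5] (S\(S\NP))/N  lex  "the"
[5,6] N  lex  "on"
[4,6] S\(S\NP)  >  k=5
[0,6] S  <  k=4

[0,6] S   <
  [0,4] S\NP   >
    [0,2] (S\NP)/(S/PP)   <
      [0,1] "song" : N
      [1,2] "in" : ((S\NP)/(S/PP))\N
    [2,4] S/PP   >
      [2,3] "ate" : (S/PP)/PP
      [3,4] "today" : PP
  [4,6] S\(S\NP)   >
    [4,5] "the" : (S\(S\NP))/N
    [5,6] "on" : N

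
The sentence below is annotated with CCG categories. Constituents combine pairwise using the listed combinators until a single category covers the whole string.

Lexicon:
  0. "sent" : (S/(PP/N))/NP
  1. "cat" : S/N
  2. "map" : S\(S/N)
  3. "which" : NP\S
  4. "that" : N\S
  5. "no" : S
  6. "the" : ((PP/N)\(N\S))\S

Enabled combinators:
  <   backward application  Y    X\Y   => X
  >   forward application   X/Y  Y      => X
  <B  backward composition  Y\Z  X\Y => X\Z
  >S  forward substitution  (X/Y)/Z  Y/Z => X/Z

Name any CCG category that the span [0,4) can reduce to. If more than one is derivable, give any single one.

[0,7] S   >
  [0,4] S/(PP/N)   >
    [0,1] "sent" : (S/(PP/N))/NP
    [1,4] NP   <
      [1,3] S   <
        [1,2] "cat" : S/N
        [2,3] "map" : S\(S/N)
      [3,4] "which" : NP\S
  [4,7] PP/N   <
    [4,5] "that" : N\S
    [5,7] (PP/N)\(N\S)   <
      [5,6] "no" : S
      [6,7] "the" : ((PP/N)\(N\S))\S

S/(PP/N)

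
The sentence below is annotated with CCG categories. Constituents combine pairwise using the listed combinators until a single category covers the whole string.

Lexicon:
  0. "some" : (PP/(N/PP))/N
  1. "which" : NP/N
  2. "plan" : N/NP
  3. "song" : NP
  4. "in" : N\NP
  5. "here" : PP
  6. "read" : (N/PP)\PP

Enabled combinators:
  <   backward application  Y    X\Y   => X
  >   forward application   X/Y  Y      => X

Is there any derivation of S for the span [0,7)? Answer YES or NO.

NO

(PP/(N/PP))/N NP/N N/NP NP N\NP PP (N/PP)\PP
CKY chart[0,7] = {PP}; S ∉ chart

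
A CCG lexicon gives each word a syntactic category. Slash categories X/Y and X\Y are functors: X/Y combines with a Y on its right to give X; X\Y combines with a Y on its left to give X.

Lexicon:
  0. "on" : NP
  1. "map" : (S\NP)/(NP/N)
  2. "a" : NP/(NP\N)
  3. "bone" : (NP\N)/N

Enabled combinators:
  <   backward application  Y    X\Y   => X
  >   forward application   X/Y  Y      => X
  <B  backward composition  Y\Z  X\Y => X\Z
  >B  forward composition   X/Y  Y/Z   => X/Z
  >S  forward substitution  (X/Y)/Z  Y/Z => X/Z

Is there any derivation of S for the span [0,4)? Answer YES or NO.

YES

[0,4] S   <
  [0,1] "on" : NP
  [1,4] S\NP   >
    [1,2] "map" : (S\NP)/(NP/N)
    [2,4] NP/N   >B
      [2,3] "a" : NP/(NP\N)
      [3,4] "bone" : (NP\N)/N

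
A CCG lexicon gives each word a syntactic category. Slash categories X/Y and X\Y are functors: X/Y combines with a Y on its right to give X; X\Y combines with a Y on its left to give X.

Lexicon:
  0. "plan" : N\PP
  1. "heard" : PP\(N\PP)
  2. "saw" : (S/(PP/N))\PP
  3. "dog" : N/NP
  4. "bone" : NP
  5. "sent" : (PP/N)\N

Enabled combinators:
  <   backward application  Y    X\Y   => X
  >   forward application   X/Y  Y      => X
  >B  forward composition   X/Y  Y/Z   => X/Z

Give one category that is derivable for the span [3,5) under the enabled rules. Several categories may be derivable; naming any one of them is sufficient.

[0,6] S   >
  [0,3] S/(PP/N)   <
    [0,2] PP   <
      [0,1] "plan" : N\PP
      [1,2] "heard" : PP\(N\PP)
    [2,3] "saw" : (S/(PP/N))\PP
  [3,6] PP/N   <
    [3,5] N   >
      [3,4] "dog" : N/NP
      [4,5] "bone" : NP
    [5,6] "sent" : (PP/N)\N

N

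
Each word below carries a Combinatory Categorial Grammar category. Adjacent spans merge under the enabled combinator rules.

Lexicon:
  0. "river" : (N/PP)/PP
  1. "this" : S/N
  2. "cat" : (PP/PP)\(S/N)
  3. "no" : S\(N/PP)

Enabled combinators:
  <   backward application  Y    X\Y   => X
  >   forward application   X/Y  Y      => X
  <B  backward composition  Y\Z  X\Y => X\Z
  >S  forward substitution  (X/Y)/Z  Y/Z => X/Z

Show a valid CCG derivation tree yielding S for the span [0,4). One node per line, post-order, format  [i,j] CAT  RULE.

[0,4] S   <
  [0,3] N/PP   >S
    [0,1] "river" : (N/PP)/PP
    [1,3] PP/PP   <
      [1,2] "this" : S/N
      [2,3] "cat" : (PP/PP)\(S/N)
  [3,4] "no" : S\(N/PP)

[0,1] (N/PP)/PP  lex  "river"
[1,2] S/N  lex  "this"
[2,3] (PP/PP)\(S/N)  lex  "cat"
[1,3] PP/PP  <  k=2
[0,3] N/PP  >S  k=1
[3,4] S\(N/PP)  lex  "no"
[0,4] S  <  k=3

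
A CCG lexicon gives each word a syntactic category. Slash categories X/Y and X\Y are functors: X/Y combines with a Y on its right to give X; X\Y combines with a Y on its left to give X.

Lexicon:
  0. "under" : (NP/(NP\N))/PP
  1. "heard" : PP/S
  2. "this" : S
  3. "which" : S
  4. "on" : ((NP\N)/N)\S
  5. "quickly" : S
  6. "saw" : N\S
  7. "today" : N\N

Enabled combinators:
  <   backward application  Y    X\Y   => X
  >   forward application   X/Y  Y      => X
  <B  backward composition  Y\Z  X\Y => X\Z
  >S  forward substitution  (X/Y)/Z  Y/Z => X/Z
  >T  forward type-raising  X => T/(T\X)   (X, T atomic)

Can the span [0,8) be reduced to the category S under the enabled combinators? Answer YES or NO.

(NP/(NP\N))/PP PP/S S S ((NP\N)/N)\S S N\S N\N
CKY chart[0,8] = {N/(N\NP), NP, NP/(NP\NP), PP/(PP\NP), S/(S\NP)}; S ∉ chart

NO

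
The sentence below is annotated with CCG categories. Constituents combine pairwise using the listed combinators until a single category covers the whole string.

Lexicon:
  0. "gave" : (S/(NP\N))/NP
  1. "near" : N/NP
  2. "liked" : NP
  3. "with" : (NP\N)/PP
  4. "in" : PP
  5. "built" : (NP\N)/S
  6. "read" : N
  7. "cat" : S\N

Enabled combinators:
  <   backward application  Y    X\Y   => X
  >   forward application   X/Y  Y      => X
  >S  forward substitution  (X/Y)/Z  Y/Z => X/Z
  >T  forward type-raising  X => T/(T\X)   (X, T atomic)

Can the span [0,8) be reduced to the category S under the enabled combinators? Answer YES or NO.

[0,8] S   >
  [0,5] S/(NP\N)   >
    [0,1] "gave" : (S/(NP\N))/NP
    [1,5] NP   <
      [1,3] N   >
        [1,2] "near" : N/NP
        [2,3] "liked" : NP
      [3,5] NP\N   >
        [3,4] "with" : (NP\N)/PP
        [4,5] "in" : PP
  [5,8] NP\N   >
    [5,6] "built" : (NP\N)/S
    [6,8] S   <
      [6,7] "read" : N
      [7,8] "cat" : S\N

YES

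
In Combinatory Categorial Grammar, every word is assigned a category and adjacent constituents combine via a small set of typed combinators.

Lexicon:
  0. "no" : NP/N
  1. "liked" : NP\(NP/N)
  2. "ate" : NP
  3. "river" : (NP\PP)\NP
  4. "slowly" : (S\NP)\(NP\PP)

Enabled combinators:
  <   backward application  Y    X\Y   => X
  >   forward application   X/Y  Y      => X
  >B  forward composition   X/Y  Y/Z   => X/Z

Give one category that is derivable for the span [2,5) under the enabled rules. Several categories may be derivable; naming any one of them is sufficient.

S\NP

[0,5] S   <
  [0,2] NP   <
    [0,1] "no" : NP/N
    [1,2] "liked" : NP\(NP/N)
  [2,5] S\NP   <
    [2,4] NP\PP   <
      [2,3] "ate" : NP
      [3,4] "river" : (NP\PP)\NP
    [4,5] "slowly" : (S\NP)\(NP\PP)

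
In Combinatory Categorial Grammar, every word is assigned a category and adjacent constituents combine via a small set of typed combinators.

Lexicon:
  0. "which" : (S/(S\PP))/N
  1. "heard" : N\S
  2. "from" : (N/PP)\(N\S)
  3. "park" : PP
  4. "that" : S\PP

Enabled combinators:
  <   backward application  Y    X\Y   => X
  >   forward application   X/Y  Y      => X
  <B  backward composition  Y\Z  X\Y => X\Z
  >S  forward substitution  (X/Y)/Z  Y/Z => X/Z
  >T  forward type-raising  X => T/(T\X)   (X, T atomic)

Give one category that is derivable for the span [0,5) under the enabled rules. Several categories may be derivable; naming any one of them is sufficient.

S

[0,5] S   >
  [0,4] S/(S\PP)   >
    [0,1] "which" : (S/(S\PP))/N
    [1,4] N   >
      [1,3] N/PP   <
        [1,2] "heard" : N\S
        [2,3] "from" : (N/PP)\(N\S)
      [3,4] "park" : PP
  [4,5] "that" : S\PP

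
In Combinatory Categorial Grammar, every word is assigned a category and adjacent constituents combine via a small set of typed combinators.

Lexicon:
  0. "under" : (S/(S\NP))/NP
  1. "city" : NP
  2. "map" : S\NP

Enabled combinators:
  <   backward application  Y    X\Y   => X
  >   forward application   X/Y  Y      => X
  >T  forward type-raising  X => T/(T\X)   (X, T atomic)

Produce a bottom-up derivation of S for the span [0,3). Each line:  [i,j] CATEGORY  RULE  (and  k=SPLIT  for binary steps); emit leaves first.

[0,3] S   >
  [0,2] S/(S\NP)   >
    [0,1] "under" : (S/(S\NP))/NP
    [1,2] "city" : NP
  [2,3] "map" : S\NP

[0,1] (S/(S\NP))/NP  lex  "under"
[1,2] NP  lex  "city"
[0,2] S/(S\NP)  >  k=1
[2,3] S\NP  lex  "map"
[0,3] S  >  k=2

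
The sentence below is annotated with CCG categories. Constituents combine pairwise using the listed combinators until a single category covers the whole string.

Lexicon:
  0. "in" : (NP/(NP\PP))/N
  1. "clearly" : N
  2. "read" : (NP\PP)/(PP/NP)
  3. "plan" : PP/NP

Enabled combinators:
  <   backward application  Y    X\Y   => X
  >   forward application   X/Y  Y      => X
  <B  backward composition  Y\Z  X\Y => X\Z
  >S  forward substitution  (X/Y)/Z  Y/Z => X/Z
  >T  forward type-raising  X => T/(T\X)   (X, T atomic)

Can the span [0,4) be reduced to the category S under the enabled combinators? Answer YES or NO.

(NP/(NP\PP))/N N (NP\PP)/(PP/NP) PP/NP
CKY chart[0,4] = {N/(N\NP), NP, NP/(NP\NP), PP/(PP\NP), S/(S\NP)}; S ∉ chart

NO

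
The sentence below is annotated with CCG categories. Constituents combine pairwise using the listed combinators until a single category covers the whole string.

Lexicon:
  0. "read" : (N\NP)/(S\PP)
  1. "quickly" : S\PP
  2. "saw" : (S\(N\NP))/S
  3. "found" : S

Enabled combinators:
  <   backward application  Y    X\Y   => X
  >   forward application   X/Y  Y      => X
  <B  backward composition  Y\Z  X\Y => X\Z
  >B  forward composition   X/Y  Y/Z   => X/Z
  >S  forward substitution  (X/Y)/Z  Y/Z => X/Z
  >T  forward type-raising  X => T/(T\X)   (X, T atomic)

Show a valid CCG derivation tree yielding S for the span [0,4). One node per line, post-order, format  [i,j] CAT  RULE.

[0,4] S   <
  [0,2] N\NP   >
    [0,1] "read" : (N\NP)/(S\PP)
    [1,2] "quickly" : S\PP
  [2,4] S\(N\NP)   >
    [2,3] "saw" : (S\(N\NP))/S
    [3,4] "found" : S

[0,1] (N\NP)/(S\PP)  lex  "read"
[1,2] S\PP  lex  "quickly"
[0,2] N\NP  >  k=1
[2,3] (S\(N\NP))/S  lex  "saw"
[3,4] S  lex  "found"
[2,4] S\(N\NP)  >  k=3
[0,4] S  <  k=2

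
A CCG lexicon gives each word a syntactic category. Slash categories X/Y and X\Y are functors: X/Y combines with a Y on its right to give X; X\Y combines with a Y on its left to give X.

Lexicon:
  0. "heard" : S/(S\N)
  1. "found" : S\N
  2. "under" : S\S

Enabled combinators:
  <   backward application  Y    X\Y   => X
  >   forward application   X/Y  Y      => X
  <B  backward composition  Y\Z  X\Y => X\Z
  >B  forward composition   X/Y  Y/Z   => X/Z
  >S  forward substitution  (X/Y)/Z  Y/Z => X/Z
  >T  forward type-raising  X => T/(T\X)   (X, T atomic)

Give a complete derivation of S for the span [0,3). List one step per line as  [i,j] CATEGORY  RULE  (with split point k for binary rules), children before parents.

[0,1] S/(S\N)  lex  "heard"
[1,2] S\N  lex  "found"
[2,3] S\S  lex  "under"
[1,3] S\N  <B  k=2
[0,3] S  >  k=1

[0,3] S   >
  [0,1] "heard" : S/(S\N)
  [1,3] S\N   <B
    [1,2] "found" : S\N
    [2,3] "under" : S\S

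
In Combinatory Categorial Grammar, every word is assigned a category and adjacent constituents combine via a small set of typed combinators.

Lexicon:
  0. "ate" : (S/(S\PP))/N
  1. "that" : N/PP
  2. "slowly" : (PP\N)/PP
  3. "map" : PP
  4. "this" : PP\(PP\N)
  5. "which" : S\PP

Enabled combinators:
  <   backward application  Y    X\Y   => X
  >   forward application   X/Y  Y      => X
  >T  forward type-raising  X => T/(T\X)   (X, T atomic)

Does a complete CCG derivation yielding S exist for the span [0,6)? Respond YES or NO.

[0,6] S   >
  [0,5] S/(S\PP)   >
    [0,1] "ate" : (S/(S\PP))/N
    [1,5] N   >
      [1,2] "that" : N/PP
      [2,5] PP   <
        [2,4] PP\N   >
          [2,3] "slowly" : (PP\N)/PP
          [3,4] "map" : PP
        [4,5] "this" : PP\(PP\N)
  [5,6] "which" : S\PP

YES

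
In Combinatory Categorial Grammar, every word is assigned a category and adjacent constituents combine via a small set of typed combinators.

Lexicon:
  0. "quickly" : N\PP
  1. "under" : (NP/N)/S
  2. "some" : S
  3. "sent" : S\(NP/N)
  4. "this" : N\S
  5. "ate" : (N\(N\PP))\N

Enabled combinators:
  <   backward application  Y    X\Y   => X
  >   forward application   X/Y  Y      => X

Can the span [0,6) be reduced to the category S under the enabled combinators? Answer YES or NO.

NO

N\PP (NP/N)/S S S\(NP/N) N\S (N\(N\PP))\N
CKY chart[0,6] = {N}; S ∉ chart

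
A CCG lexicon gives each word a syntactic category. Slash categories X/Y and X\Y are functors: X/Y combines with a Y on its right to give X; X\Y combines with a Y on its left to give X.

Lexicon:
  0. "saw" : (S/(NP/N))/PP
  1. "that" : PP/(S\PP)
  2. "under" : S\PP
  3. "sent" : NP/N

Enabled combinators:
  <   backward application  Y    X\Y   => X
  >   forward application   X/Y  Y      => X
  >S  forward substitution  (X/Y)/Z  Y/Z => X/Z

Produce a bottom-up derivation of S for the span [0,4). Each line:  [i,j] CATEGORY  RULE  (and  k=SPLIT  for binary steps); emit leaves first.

[0,4] S   >
  [0,3] S/(NP/N)   >
    [0,1] "saw" : (S/(NP/N))/PP
    [1,3] PP   >
      [1,2] "that" : PP/(S\PP)
      [2,3] "under" : S\PP
  [3,4] "sent" : NP/N

[0,1] (S/(NP/N))/PP  lex  "saw"
[1,2] PP/(S\PP)  lex  "that"
[2,3] S\PP  lex  "under"
[1,3] PP  >  k=2
[0,3] S/(NP/N)  >  k=1
[3,4] NP/N  lex  "sent"
[0,4] S  >  k=3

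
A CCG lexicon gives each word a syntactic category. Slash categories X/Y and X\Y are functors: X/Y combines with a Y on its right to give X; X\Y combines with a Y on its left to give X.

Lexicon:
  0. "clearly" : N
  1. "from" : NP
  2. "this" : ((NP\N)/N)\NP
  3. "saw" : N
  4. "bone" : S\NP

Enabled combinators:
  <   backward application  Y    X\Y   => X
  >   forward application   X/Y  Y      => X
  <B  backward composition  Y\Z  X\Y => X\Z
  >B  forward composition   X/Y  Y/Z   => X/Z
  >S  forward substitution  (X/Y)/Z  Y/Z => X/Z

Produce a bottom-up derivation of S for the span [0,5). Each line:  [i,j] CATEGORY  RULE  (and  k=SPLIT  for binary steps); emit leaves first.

[0,1] N  lex  "clearly"
[1,2] NP  lex  "from"
[2,3] ((NP\N)/N)\NP  lex  "this"
[1,3] (NP\N)/N  <  k=2
[3,4] N  lex  "saw"
[1,4] NP\N  >  k=3
[4,5] S\NP  lex  "bone"
[1,5] S\N  <B  k=4
[0,5] S  <  k=1

[0,5] S   <
  [0,1] "clearly" : N
  [1,5] S\N   <B
    [1,4] NP\N   >
      [1,3] (NP\N)/N   <
        [1,2] "from" : NP
        [2,3] "this" : ((NP\N)/N)\NP
      [3,4] "saw" : N
    [4,5] "bone" : S\NP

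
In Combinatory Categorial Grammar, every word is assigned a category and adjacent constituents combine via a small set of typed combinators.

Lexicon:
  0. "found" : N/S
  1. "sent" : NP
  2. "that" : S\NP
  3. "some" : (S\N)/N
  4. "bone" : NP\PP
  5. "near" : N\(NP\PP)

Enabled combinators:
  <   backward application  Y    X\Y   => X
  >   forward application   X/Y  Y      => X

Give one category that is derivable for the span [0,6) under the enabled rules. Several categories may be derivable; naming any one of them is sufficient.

[0,6] S   <
  [0,3] N   >
    [0,1] "found" : N/S
    [1,3] S   <
      [1,2] "sent" : NP
      [2,3] "that" : S\NP
  [3,6] S\N   >
    [3,4] "some" : (S\N)/N
    [4,6] N   <
      [4,5] "bone" : NP\PP
      [5,6] "near" : N\(NP\PP)

S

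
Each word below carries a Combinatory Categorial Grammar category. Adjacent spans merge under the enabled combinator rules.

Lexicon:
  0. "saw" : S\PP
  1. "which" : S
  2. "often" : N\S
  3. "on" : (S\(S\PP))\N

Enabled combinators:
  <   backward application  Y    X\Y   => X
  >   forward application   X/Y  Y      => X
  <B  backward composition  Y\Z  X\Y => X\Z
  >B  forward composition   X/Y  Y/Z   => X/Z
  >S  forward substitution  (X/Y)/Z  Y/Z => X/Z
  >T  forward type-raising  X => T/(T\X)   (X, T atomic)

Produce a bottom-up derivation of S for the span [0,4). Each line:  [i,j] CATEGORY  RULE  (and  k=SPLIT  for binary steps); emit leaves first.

[0,1] S\PP  lex  "saw"
[1,2] S  lex  "which"
[2,3] N\S  lex  "often"
[1,3] N  <  k=2
[3,4] (S\(S\PP))\N  lex  "on"
[1,4] S\(S\PP)  <  k=3
[0,4] S  <  k=1

[0,4] S   <
  [0,1] "saw" : S\PP
  [1,4] S\(S\PP)   <
    [1,3] N   <
      [1,2] "which" : S
      [2,3] "often" : N\S
    [3,4] "on" : (S\(S\PP))\N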